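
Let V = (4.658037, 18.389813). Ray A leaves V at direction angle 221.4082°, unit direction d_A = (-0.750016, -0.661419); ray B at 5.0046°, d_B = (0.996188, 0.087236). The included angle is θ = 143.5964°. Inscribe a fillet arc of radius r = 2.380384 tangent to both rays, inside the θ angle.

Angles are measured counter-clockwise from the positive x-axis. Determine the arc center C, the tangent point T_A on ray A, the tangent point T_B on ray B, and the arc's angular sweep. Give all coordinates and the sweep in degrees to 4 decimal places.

bisector direction at 293.2064° = (0.394045,-0.919091)
center distance |VC| = r/sin(θ/2) = 2.380384/sin(71.7982°) = 2.505767
C = V + |VC|·bis = (5.6454,16.0868)
T_A = V + ((C−V)·d_A)·d_A = V + 0.7827·d_A = (4.0710,17.8721)
T_B = V + ((C−V)·d_B)·d_B = V + 0.7827·d_B = (5.4378,18.4581)
sweep = 180° − θ = 36.4036°

center=(5.6454,16.0868) T_A=(4.0710,17.8721) T_B=(5.4378,18.4581) sweep=36.4036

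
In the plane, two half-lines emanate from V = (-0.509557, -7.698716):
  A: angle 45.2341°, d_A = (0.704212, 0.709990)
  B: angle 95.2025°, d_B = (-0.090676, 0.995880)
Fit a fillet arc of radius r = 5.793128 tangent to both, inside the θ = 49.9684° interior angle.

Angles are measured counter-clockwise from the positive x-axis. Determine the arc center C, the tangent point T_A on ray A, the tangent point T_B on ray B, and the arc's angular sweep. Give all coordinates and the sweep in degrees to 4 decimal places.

bisector direction at 70.2183° = (0.338437,0.940989)
center distance |VC| = r/sin(θ/2) = 5.793128/sin(24.9842°) = 13.715820
C = V + |VC|·bis = (4.1324,5.2077)
T_A = V + ((C−V)·d_A)·d_A = V + 12.4324·d_A = (8.2455,1.1281)
T_B = V + ((C−V)·d_B)·d_B = V + 12.4324·d_B = (-1.6369,4.6824)
sweep = 180° − θ = 130.0316°

center=(4.1324,5.2077) T_A=(8.2455,1.1281) T_B=(-1.6369,4.6824) sweep=130.0316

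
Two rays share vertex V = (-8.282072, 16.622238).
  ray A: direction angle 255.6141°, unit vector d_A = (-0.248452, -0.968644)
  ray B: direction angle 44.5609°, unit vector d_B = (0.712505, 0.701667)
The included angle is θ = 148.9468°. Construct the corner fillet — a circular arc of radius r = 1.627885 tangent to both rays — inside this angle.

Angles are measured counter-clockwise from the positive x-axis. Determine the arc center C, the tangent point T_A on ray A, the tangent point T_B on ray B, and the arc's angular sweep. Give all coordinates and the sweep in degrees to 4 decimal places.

center=(-6.8176,15.7797) T_A=(-8.3944,16.1842) T_B=(-7.9598,16.9396) sweep=31.0532

bisector direction at 330.0875° = (0.866788,-0.498677)
center distance |VC| = r/sin(θ/2) = 1.627885/sin(74.4734°) = 1.689543
C = V + |VC|·bis = (-6.8176,15.7797)
T_A = V + ((C−V)·d_A)·d_A = V + 0.4523·d_A = (-8.3944,16.1842)
T_B = V + ((C−V)·d_B)·d_B = V + 0.4523·d_B = (-7.9598,16.9396)
sweep = 180° − θ = 31.0532°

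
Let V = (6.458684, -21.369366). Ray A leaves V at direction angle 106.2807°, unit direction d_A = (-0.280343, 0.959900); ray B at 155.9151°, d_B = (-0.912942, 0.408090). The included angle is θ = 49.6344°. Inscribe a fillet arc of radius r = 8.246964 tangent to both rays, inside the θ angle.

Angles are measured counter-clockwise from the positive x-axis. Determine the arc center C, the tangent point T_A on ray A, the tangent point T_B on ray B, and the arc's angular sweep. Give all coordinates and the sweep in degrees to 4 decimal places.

bisector direction at 131.0979° = (-0.657348,0.753587)
center distance |VC| = r/sin(θ/2) = 8.246964/sin(24.8172°) = 19.648514
C = V + |VC|·bis = (-6.4572,-6.5625)
T_A = V + ((C−V)·d_A)·d_A = V + 17.8340·d_A = (1.4590,-4.2505)
T_B = V + ((C−V)·d_B)·d_B = V + 17.8340·d_B = (-9.8227,-14.0915)
sweep = 180° − θ = 130.3656°

center=(-6.4572,-6.5625) T_A=(1.4590,-4.2505) T_B=(-9.8227,-14.0915) sweep=130.3656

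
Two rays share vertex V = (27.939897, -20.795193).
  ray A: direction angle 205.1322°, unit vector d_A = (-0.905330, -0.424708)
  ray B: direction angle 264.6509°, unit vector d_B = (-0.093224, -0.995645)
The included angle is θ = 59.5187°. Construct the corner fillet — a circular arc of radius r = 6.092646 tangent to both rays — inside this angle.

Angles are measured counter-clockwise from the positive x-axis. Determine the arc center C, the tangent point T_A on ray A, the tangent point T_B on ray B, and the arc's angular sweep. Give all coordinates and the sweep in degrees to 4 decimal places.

center=(20.8804,-30.8367) T_A=(18.2928,-25.3208) T_B=(26.9465,-31.4047) sweep=120.4813

bisector direction at 234.8916° = (-0.575126,-0.818065)
center distance |VC| = r/sin(θ/2) = 6.092646/sin(29.7594°) = 12.274697
C = V + |VC|·bis = (20.8804,-30.8367)
T_A = V + ((C−V)·d_A)·d_A = V + 10.6559·d_A = (18.2928,-25.3208)
T_B = V + ((C−V)·d_B)·d_B = V + 10.6559·d_B = (26.9465,-31.4047)
sweep = 180° − θ = 120.4813°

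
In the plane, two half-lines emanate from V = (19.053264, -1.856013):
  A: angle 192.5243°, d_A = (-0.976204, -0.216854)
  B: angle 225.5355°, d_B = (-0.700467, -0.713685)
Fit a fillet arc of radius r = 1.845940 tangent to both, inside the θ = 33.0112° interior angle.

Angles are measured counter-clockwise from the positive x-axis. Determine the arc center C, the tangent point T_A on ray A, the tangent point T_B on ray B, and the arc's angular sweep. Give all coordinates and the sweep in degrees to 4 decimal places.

bisector direction at 209.0299° = (-0.874367,-0.485266)
center distance |VC| = r/sin(θ/2) = 1.845940/sin(16.5056°) = 6.497294
C = V + |VC|·bis = (13.3722,-5.0089)
T_A = V + ((C−V)·d_A)·d_A = V + 6.2296·d_A = (12.9719,-3.2069)
T_B = V + ((C−V)·d_B)·d_B = V + 6.2296·d_B = (14.6897,-6.3019)
sweep = 180° − θ = 146.9888°

center=(13.3722,-5.0089) T_A=(12.9719,-3.2069) T_B=(14.6897,-6.3019) sweep=146.9888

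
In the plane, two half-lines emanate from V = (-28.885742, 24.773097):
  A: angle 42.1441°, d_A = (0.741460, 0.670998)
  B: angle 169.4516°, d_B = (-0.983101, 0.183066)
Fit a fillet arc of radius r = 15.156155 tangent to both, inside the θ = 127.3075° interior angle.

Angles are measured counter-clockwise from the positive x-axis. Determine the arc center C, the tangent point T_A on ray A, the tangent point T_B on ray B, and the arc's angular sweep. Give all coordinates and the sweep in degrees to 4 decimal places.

bisector direction at 105.7979° = (-0.272244,0.962228)
center distance |VC| = r/sin(θ/2) = 15.156155/sin(63.6538°) = 16.912926
C = V + |VC|·bis = (-33.4902,41.0472)
T_A = V + ((C−V)·d_A)·d_A = V + 7.5059·d_A = (-23.3204,29.8095)
T_B = V + ((C−V)·d_B)·d_B = V + 7.5059·d_B = (-36.2648,26.1472)
sweep = 180° − θ = 52.6925°

center=(-33.4902,41.0472) T_A=(-23.3204,29.8095) T_B=(-36.2648,26.1472) sweep=52.6925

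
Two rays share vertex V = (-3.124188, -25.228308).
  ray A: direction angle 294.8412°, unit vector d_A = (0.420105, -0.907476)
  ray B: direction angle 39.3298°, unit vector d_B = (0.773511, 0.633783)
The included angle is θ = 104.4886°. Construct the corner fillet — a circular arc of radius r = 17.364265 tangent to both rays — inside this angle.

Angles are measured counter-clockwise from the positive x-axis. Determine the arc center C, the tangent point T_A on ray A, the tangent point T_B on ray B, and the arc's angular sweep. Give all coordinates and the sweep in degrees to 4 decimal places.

center=(18.2829,-30.1369) T_A=(2.5252,-37.4317) T_B=(7.2777,-16.7054) sweep=75.5114

bisector direction at 347.0855° = (0.974705,-0.223497)
center distance |VC| = r/sin(θ/2) = 17.364265/sin(52.2443°) = 21.962605
C = V + |VC|·bis = (18.2829,-30.1369)
T_A = V + ((C−V)·d_A)·d_A = V + 13.4476·d_A = (2.5252,-37.4317)
T_B = V + ((C−V)·d_B)·d_B = V + 13.4476·d_B = (7.2777,-16.7054)
sweep = 180° − θ = 75.5114°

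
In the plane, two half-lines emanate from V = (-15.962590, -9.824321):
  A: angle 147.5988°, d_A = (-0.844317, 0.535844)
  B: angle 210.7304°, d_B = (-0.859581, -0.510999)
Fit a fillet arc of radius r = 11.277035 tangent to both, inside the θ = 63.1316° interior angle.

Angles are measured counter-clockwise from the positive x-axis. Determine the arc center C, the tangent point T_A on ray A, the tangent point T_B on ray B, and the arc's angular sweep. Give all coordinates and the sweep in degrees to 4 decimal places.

center=(-37.5028,-9.5102) T_A=(-31.4601,0.0112) T_B=(-31.7403,-19.2038) sweep=116.8684

bisector direction at 179.1646° = (-0.999894,0.014580)
center distance |VC| = r/sin(θ/2) = 11.277035/sin(31.5658°) = 21.542544
C = V + |VC|·bis = (-37.5028,-9.5102)
T_A = V + ((C−V)·d_A)·d_A = V + 18.3551·d_A = (-31.4601,0.0112)
T_B = V + ((C−V)·d_B)·d_B = V + 18.3551·d_B = (-31.7403,-19.2038)
sweep = 180° − θ = 116.8684°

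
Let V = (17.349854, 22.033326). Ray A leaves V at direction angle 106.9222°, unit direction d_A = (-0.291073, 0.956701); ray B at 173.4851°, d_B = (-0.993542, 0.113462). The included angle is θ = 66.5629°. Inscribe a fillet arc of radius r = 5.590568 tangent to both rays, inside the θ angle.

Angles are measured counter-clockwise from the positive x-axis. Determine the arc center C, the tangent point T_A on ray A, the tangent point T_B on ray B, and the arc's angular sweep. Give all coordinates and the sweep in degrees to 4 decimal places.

bisector direction at 140.2037° = (-0.768324,0.640061)
center distance |VC| = r/sin(θ/2) = 5.590568/sin(33.2814°) = 10.187783
C = V + |VC|·bis = (9.5223,28.5541)
T_A = V + ((C−V)·d_A)·d_A = V + 8.5168·d_A = (14.8708,30.1814)
T_B = V + ((C−V)·d_B)·d_B = V + 8.5168·d_B = (8.8880,22.9997)
sweep = 180° − θ = 113.4371°

center=(9.5223,28.5541) T_A=(14.8708,30.1814) T_B=(8.8880,22.9997) sweep=113.4371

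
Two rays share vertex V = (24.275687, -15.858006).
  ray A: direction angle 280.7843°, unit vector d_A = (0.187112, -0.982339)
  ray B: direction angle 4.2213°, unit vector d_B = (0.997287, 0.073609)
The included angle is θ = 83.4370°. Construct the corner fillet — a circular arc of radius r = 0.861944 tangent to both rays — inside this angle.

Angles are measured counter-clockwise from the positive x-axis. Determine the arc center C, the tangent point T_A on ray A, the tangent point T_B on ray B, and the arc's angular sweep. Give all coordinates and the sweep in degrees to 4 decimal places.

center=(25.3033,-16.6464) T_A=(24.4566,-16.8077) T_B=(25.2399,-15.7868) sweep=96.5630

bisector direction at 322.5028° = (0.793383,-0.608723)
center distance |VC| = r/sin(θ/2) = 0.861944/sin(41.7185°) = 1.295238
C = V + |VC|·bis = (25.3033,-16.6464)
T_A = V + ((C−V)·d_A)·d_A = V + 0.9668·d_A = (24.4566,-16.8077)
T_B = V + ((C−V)·d_B)·d_B = V + 0.9668·d_B = (25.2399,-15.7868)
sweep = 180° − θ = 96.5630°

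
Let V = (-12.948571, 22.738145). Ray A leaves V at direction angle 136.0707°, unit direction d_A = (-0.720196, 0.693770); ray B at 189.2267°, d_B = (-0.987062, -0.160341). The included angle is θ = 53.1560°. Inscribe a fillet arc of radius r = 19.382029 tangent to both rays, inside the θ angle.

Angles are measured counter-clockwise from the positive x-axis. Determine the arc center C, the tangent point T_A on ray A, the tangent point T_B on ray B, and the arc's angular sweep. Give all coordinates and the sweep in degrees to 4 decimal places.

center=(-54.2972,35.6574) T_A=(-40.8505,49.6163) T_B=(-51.1895,16.5262) sweep=126.8440

bisector direction at 162.6487° = (-0.954494,0.298230)
center distance |VC| = r/sin(θ/2) = 19.382029/sin(26.5780°) = 43.319955
C = V + |VC|·bis = (-54.2972,35.6574)
T_A = V + ((C−V)·d_A)·d_A = V + 38.7422·d_A = (-40.8505,49.6163)
T_B = V + ((C−V)·d_B)·d_B = V + 38.7422·d_B = (-51.1895,16.5262)
sweep = 180° − θ = 126.8440°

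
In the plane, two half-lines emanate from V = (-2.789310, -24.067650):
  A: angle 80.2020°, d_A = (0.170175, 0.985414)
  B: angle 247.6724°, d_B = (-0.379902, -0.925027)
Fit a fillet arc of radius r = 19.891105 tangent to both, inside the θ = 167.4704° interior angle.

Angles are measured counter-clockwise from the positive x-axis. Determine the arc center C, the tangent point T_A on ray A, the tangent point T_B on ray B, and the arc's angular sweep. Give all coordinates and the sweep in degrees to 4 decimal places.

center=(-22.0187,-18.5309) T_A=(-2.4177,-21.9159) T_B=(-3.6189,-26.0876) sweep=12.5296

bisector direction at 163.9372° = (-0.960959,0.276691)
center distance |VC| = r/sin(θ/2) = 19.891105/sin(83.7352°) = 20.010605
C = V + |VC|·bis = (-22.0187,-18.5309)
T_A = V + ((C−V)·d_A)·d_A = V + 2.1836·d_A = (-2.4177,-21.9159)
T_B = V + ((C−V)·d_B)·d_B = V + 2.1836·d_B = (-3.6189,-26.0876)
sweep = 180° − θ = 12.5296°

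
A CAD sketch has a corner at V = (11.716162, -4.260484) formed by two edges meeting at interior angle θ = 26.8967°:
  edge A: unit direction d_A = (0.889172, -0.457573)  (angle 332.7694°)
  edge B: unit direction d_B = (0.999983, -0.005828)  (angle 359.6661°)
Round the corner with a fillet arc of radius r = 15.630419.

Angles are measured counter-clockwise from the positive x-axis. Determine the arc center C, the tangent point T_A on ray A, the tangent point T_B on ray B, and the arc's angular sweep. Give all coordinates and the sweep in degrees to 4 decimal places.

center=(76.9889,-20.2716) T_A=(69.8368,-34.1697) T_B=(77.0800,-4.6414) sweep=153.1033

bisector direction at 346.2178° = (0.971208,-0.238233)
center distance |VC| = r/sin(θ/2) = 15.630419/sin(13.4483°) = 67.207746
C = V + |VC|·bis = (76.9889,-20.2716)
T_A = V + ((C−V)·d_A)·d_A = V + 65.3649·d_A = (69.8368,-34.1697)
T_B = V + ((C−V)·d_B)·d_B = V + 65.3649·d_B = (77.0800,-4.6414)
sweep = 180° − θ = 153.1033°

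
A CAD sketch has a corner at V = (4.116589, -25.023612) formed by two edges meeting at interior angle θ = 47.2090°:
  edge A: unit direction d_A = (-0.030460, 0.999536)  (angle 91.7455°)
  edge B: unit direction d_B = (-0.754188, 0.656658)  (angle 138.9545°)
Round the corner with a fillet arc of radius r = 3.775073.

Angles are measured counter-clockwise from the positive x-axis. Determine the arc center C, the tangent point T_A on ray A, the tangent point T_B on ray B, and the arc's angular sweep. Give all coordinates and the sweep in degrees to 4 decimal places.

center=(0.0801,-16.5037) T_A=(3.8534,-16.3887) T_B=(-2.3988,-19.3508) sweep=132.7910

bisector direction at 115.3500° = (-0.428147,0.903709)
center distance |VC| = r/sin(θ/2) = 3.775073/sin(23.6045°) = 9.427760
C = V + |VC|·bis = (0.0801,-16.5037)
T_A = V + ((C−V)·d_A)·d_A = V + 8.6390·d_A = (3.8534,-16.3887)
T_B = V + ((C−V)·d_B)·d_B = V + 8.6390·d_B = (-2.3988,-19.3508)
sweep = 180° − θ = 132.7910°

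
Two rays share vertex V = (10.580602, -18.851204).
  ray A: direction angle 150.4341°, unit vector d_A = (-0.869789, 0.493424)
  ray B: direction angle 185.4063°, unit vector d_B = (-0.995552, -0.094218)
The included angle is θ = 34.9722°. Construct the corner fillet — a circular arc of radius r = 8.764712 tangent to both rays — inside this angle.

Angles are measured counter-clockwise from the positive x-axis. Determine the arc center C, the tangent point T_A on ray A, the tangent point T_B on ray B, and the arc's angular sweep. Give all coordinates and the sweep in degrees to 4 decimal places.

center=(-17.9431,-12.7468) T_A=(-13.6184,-5.1233) T_B=(-17.1173,-21.4725) sweep=145.0278

bisector direction at 167.9202° = (-0.977857,0.209274)
center distance |VC| = r/sin(θ/2) = 8.764712/sin(17.4861°) = 29.169578
C = V + |VC|·bis = (-17.9431,-12.7468)
T_A = V + ((C−V)·d_A)·d_A = V + 27.8216·d_A = (-13.6184,-5.1233)
T_B = V + ((C−V)·d_B)·d_B = V + 27.8216·d_B = (-17.1173,-21.4725)
sweep = 180° − θ = 145.0278°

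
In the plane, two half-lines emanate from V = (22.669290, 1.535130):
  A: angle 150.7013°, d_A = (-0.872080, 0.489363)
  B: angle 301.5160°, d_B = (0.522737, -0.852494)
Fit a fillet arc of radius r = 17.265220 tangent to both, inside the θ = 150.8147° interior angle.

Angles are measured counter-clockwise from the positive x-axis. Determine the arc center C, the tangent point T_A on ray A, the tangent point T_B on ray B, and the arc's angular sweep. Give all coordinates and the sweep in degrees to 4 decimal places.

center=(10.3004,-11.3219) T_A=(18.7494,3.7348) T_B=(25.0189,-2.2967) sweep=29.1853

bisector direction at 226.1087° = (-0.693293,-0.720656)
center distance |VC| = r/sin(θ/2) = 17.265220/sin(75.4073°) = 17.840735
C = V + |VC|·bis = (10.3004,-11.3219)
T_A = V + ((C−V)·d_A)·d_A = V + 4.4949·d_A = (18.7494,3.7348)
T_B = V + ((C−V)·d_B)·d_B = V + 4.4949·d_B = (25.0189,-2.2967)
sweep = 180° − θ = 29.1853°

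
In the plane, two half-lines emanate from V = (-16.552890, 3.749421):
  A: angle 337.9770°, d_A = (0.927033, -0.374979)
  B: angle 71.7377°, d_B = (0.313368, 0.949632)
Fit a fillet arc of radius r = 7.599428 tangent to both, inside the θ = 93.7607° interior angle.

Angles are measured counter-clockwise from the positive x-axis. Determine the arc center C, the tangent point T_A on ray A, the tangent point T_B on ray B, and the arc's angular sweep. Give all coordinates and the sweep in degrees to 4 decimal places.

center=(-7.1062,8.1259) T_A=(-9.9558,1.0810) T_B=(-14.3229,10.5073) sweep=86.2393

bisector direction at 24.8573° = (0.907357,0.420361)
center distance |VC| = r/sin(θ/2) = 7.599428/sin(46.8803°) = 10.411204
C = V + |VC|·bis = (-7.1062,8.1259)
T_A = V + ((C−V)·d_A)·d_A = V + 7.1163·d_A = (-9.9558,1.0810)
T_B = V + ((C−V)·d_B)·d_B = V + 7.1163·d_B = (-14.3229,10.5073)
sweep = 180° − θ = 86.2393°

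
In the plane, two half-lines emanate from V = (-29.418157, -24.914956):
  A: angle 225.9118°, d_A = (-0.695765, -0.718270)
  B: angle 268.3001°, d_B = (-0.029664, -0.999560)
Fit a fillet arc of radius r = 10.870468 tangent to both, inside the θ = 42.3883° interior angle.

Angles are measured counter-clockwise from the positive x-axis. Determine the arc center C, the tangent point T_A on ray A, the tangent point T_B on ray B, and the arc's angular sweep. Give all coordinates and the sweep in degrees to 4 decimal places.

bisector direction at 247.1060° = (-0.389028,-0.921226)
center distance |VC| = r/sin(θ/2) = 10.870468/sin(21.1942°) = 30.068008
C = V + |VC|·bis = (-41.1155,-52.6144)
T_A = V + ((C−V)·d_A)·d_A = V + 28.0342·d_A = (-48.9234,-45.0511)
T_B = V + ((C−V)·d_B)·d_B = V + 28.0342·d_B = (-30.2498,-52.9368)
sweep = 180° − θ = 137.6117°

center=(-41.1155,-52.6144) T_A=(-48.9234,-45.0511) T_B=(-30.2498,-52.9368) sweep=137.6117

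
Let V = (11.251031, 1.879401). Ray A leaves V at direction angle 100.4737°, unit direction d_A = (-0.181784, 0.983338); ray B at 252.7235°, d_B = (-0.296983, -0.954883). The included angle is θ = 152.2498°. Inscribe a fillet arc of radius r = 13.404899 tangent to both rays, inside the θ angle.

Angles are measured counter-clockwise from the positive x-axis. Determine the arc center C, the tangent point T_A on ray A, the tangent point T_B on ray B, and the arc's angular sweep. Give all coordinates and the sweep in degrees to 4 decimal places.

center=(-2.5324,2.6986) T_A=(10.6491,5.1354) T_B=(10.2677,-1.2824) sweep=27.7502

bisector direction at 176.5986° = (-0.998238,0.059331)
center distance |VC| = r/sin(θ/2) = 13.404899/sin(76.1249°) = 13.807800
C = V + |VC|·bis = (-2.5324,2.6986)
T_A = V + ((C−V)·d_A)·d_A = V + 3.3112·d_A = (10.6491,5.1354)
T_B = V + ((C−V)·d_B)·d_B = V + 3.3112·d_B = (10.2677,-1.2824)
sweep = 180° − θ = 27.7502°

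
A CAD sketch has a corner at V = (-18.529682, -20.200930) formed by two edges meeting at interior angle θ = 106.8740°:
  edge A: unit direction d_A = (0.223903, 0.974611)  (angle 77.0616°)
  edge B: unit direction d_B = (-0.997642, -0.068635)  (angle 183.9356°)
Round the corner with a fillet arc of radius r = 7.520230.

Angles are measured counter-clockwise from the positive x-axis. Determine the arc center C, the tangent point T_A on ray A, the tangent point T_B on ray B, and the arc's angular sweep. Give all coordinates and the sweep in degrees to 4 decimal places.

bisector direction at 130.4986° = (-0.649429,0.760422)
center distance |VC| = r/sin(θ/2) = 7.520230/sin(53.4370°) = 9.362809
C = V + |VC|·bis = (-24.6102,-13.0812)
T_A = V + ((C−V)·d_A)·d_A = V + 5.5775·d_A = (-17.2809,-14.7651)
T_B = V + ((C−V)·d_B)·d_B = V + 5.5775·d_B = (-24.0940,-20.5837)
sweep = 180° − θ = 73.1260°

center=(-24.6102,-13.0812) T_A=(-17.2809,-14.7651) T_B=(-24.0940,-20.5837) sweep=73.1260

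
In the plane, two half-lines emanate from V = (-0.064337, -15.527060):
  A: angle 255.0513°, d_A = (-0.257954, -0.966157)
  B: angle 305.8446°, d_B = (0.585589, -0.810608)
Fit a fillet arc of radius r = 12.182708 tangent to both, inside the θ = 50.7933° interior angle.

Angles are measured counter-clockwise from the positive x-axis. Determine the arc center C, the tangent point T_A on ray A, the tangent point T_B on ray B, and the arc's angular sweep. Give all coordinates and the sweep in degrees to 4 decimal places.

center=(5.0868,-43.4618) T_A=(-6.6836,-40.3192) T_B=(14.9622,-36.3277) sweep=129.2067

bisector direction at 280.4479° = (0.181342,-0.983420)
center distance |VC| = r/sin(θ/2) = 12.182708/sin(25.3967°) = 28.405713
C = V + |VC|·bis = (5.0868,-43.4618)
T_A = V + ((C−V)·d_A)·d_A = V + 25.6606·d_A = (-6.6836,-40.3192)
T_B = V + ((C−V)·d_B)·d_B = V + 25.6606·d_B = (14.9622,-36.3277)
sweep = 180° − θ = 129.2067°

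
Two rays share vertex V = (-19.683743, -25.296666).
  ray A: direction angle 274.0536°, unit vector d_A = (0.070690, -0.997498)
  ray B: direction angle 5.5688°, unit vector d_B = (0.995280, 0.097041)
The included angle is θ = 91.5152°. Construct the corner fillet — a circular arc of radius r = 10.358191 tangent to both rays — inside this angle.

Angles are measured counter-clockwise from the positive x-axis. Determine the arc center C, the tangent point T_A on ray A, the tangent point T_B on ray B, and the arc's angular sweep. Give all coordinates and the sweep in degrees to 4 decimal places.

bisector direction at 319.8112° = (0.763922,-0.645308)
center distance |VC| = r/sin(θ/2) = 10.358191/sin(45.7576°) = 14.458781
C = V + |VC|·bis = (-8.6384,-34.6270)
T_A = V + ((C−V)·d_A)·d_A = V + 10.0878·d_A = (-18.9706,-35.3593)
T_B = V + ((C−V)·d_B)·d_B = V + 10.0878·d_B = (-9.6435,-24.3177)
sweep = 180° − θ = 88.4848°

center=(-8.6384,-34.6270) T_A=(-18.9706,-35.3593) T_B=(-9.6435,-24.3177) sweep=88.4848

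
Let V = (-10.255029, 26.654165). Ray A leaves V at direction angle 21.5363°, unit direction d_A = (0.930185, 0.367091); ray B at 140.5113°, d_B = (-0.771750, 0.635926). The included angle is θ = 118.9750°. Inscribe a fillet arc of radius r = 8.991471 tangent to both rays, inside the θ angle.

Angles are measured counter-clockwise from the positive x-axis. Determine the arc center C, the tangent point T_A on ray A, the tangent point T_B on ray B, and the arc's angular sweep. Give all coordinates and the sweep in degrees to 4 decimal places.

center=(-8.6266,36.9631) T_A=(-5.3260,28.5994) T_B=(-14.3446,30.0240) sweep=61.0250

bisector direction at 81.0238° = (0.156024,0.987753)
center distance |VC| = r/sin(θ/2) = 8.991471/sin(59.4875°) = 10.436772
C = V + |VC|·bis = (-8.6266,36.9631)
T_A = V + ((C−V)·d_A)·d_A = V + 5.2990·d_A = (-5.3260,28.5994)
T_B = V + ((C−V)·d_B)·d_B = V + 5.2990·d_B = (-14.3446,30.0240)
sweep = 180° − θ = 61.0250°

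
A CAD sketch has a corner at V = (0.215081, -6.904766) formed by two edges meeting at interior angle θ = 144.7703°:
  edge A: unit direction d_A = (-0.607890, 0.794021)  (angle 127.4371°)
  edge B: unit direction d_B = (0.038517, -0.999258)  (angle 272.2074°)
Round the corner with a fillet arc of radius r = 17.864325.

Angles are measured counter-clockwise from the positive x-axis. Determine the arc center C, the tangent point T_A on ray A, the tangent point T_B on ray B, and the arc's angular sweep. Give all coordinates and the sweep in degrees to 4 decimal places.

center=(-17.4175,-13.2606) T_A=(-3.2329,-2.4011) T_B=(0.4335,-12.5726) sweep=35.2297

bisector direction at 199.8222° = (-0.940749,-0.339103)
center distance |VC| = r/sin(θ/2) = 17.864325/sin(72.3851°) = 18.743149
C = V + |VC|·bis = (-17.4175,-13.2606)
T_A = V + ((C−V)·d_A)·d_A = V + 5.6720·d_A = (-3.2329,-2.4011)
T_B = V + ((C−V)·d_B)·d_B = V + 5.6720·d_B = (0.4335,-12.5726)
sweep = 180° − θ = 35.2297°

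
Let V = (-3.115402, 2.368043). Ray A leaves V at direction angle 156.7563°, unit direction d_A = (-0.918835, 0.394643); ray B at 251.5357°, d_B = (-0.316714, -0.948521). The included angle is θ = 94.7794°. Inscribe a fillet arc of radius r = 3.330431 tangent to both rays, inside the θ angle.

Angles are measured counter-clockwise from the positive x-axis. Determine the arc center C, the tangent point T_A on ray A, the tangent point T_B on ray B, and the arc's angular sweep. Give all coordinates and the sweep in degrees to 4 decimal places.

center=(-7.2447,0.5170) T_A=(-5.9303,3.5771) T_B=(-4.0857,-0.5378) sweep=85.2206

bisector direction at 204.1460° = (-0.912506,-0.409063)
center distance |VC| = r/sin(θ/2) = 3.330431/sin(47.3897°) = 4.525193
C = V + |VC|·bis = (-7.2447,0.5170)
T_A = V + ((C−V)·d_A)·d_A = V + 3.0636·d_A = (-5.9303,3.5771)
T_B = V + ((C−V)·d_B)·d_B = V + 3.0636·d_B = (-4.0857,-0.5378)
sweep = 180° − θ = 85.2206°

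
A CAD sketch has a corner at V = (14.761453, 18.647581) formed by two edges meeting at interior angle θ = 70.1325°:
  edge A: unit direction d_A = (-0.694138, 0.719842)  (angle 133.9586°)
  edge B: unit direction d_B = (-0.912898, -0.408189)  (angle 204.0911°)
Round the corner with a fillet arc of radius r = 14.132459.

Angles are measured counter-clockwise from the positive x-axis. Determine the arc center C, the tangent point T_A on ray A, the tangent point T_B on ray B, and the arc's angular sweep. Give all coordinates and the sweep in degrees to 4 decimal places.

center=(-9.3872,23.3307) T_A=(0.7859,33.1406) T_B=(-3.6185,10.4293) sweep=109.8675

bisector direction at 169.0248° = (-0.981710,0.190383)
center distance |VC| = r/sin(θ/2) = 14.132459/sin(35.0662°) = 24.598586
C = V + |VC|·bis = (-9.3872,23.3307)
T_A = V + ((C−V)·d_A)·d_A = V + 20.1337·d_A = (0.7859,33.1406)
T_B = V + ((C−V)·d_B)·d_B = V + 20.1337·d_B = (-3.6185,10.4293)
sweep = 180° − θ = 109.8675°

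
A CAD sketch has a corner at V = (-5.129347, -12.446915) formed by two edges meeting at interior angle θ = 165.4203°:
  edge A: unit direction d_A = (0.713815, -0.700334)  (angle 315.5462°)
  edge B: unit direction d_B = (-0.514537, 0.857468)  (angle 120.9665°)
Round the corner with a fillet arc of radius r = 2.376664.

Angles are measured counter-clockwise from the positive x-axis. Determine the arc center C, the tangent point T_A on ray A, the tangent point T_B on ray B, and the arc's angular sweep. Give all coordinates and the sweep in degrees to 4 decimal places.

bisector direction at 38.2564° = (0.785248,0.619181)
center distance |VC| = r/sin(θ/2) = 2.376664/sin(82.7101°) = 2.396031
C = V + |VC|·bis = (-3.2479,-10.9633)
T_A = V + ((C−V)·d_A)·d_A = V + 0.3040·d_A = (-4.9123,-12.6598)
T_B = V + ((C−V)·d_B)·d_B = V + 0.3040·d_B = (-5.2858,-12.1862)
sweep = 180° − θ = 14.5797°

center=(-3.2479,-10.9633) T_A=(-4.9123,-12.6598) T_B=(-5.2858,-12.1862) sweep=14.5797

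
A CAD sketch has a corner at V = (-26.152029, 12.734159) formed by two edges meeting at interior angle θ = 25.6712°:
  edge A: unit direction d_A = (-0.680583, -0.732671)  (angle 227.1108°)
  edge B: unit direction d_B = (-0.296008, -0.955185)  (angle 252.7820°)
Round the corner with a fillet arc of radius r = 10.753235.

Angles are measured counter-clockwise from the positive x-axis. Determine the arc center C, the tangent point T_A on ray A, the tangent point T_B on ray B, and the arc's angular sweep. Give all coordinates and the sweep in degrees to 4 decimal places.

bisector direction at 239.9464° = (-0.500810,-0.865557)
center distance |VC| = r/sin(θ/2) = 10.753235/sin(12.8356°) = 48.404341
C = V + |VC|·bis = (-50.3934,-29.1626)
T_A = V + ((C−V)·d_A)·d_A = V + 47.1948·d_A = (-58.2720,-21.8441)
T_B = V + ((C−V)·d_B)·d_B = V + 47.1948·d_B = (-40.1221,-32.3456)
sweep = 180° − θ = 154.3288°

center=(-50.3934,-29.1626) T_A=(-58.2720,-21.8441) T_B=(-40.1221,-32.3456) sweep=154.3288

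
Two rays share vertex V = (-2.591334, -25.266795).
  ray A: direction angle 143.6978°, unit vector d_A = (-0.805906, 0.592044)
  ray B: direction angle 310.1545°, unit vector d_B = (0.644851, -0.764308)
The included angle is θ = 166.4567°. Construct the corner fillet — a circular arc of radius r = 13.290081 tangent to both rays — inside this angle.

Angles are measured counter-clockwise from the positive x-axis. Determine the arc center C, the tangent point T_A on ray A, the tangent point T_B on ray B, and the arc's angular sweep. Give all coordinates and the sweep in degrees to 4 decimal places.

center=(-11.7314,-35.0431) T_A=(-3.8631,-24.3325) T_B=(-1.5737,-26.4729) sweep=13.5433

bisector direction at 226.9262° = (-0.682940,-0.730474)
center distance |VC| = r/sin(θ/2) = 13.290081/sin(83.2284°) = 13.383444
C = V + |VC|·bis = (-11.7314,-35.0431)
T_A = V + ((C−V)·d_A)·d_A = V + 1.5781·d_A = (-3.8631,-24.3325)
T_B = V + ((C−V)·d_B)·d_B = V + 1.5781·d_B = (-1.5737,-26.4729)
sweep = 180° − θ = 13.5433°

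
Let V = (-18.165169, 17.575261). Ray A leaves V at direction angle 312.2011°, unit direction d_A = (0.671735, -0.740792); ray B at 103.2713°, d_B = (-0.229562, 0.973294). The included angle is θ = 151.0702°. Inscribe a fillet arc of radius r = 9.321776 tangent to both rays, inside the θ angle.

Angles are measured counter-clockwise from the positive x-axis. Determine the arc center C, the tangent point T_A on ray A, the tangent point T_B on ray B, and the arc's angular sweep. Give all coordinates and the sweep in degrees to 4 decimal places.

center=(-9.6444,22.0557) T_A=(-16.5499,15.7939) T_B=(-18.7172,19.9157) sweep=28.9298

bisector direction at 27.7362° = (0.885100,0.465401)
center distance |VC| = r/sin(θ/2) = 9.321776/sin(75.5351°) = 9.626942
C = V + |VC|·bis = (-9.6444,22.0557)
T_A = V + ((C−V)·d_A)·d_A = V + 2.4047·d_A = (-16.5499,15.7939)
T_B = V + ((C−V)·d_B)·d_B = V + 2.4047·d_B = (-18.7172,19.9157)
sweep = 180° − θ = 28.9298°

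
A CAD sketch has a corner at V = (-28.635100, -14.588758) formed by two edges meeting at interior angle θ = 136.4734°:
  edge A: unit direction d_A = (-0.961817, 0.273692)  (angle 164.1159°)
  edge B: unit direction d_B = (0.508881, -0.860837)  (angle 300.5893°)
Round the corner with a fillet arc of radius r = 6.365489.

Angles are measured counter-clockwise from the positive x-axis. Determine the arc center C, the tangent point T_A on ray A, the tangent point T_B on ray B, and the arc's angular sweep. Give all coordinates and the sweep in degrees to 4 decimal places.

center=(-32.8215,-20.0157) T_A=(-31.0794,-13.8932) T_B=(-27.3419,-16.7764) sweep=43.5266

bisector direction at 232.3526° = (-0.610800,-0.791785)
center distance |VC| = r/sin(θ/2) = 6.365489/sin(68.2367°) = 6.854019
C = V + |VC|·bis = (-32.8215,-20.0157)
T_A = V + ((C−V)·d_A)·d_A = V + 2.5413·d_A = (-31.0794,-13.8932)
T_B = V + ((C−V)·d_B)·d_B = V + 2.5413·d_B = (-27.3419,-16.7764)
sweep = 180° − θ = 43.5266°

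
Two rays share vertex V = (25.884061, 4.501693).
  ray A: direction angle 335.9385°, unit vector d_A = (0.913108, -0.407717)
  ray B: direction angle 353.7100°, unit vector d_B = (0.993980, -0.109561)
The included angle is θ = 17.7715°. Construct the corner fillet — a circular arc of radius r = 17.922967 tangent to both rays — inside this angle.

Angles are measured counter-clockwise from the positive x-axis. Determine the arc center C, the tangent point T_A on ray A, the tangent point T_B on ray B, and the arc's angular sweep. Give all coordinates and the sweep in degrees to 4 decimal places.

center=(137.8705,-25.8735) T_A=(130.5630,-42.2391) T_B=(139.8341,-8.0584) sweep=162.2285

bisector direction at 344.8243° = (0.965127,-0.261781)
center distance |VC| = r/sin(θ/2) = 17.922967/sin(8.8857°) = 116.032795
C = V + |VC|·bis = (137.8705,-25.8735)
T_A = V + ((C−V)·d_A)·d_A = V + 114.6402·d_A = (130.5630,-42.2391)
T_B = V + ((C−V)·d_B)·d_B = V + 114.6402·d_B = (139.8341,-8.0584)
sweep = 180° − θ = 162.2285°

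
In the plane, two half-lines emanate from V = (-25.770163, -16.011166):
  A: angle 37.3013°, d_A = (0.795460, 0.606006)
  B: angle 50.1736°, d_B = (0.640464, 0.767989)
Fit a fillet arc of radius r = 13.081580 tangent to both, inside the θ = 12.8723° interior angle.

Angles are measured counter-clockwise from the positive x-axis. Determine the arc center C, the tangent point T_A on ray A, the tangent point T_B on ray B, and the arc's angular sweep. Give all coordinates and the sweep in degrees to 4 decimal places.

bisector direction at 43.7374° = (0.722515,0.691355)
center distance |VC| = r/sin(θ/2) = 13.081580/sin(6.4361°) = 116.699882
C = V + |VC|·bis = (58.5473,64.6699)
T_A = V + ((C−V)·d_A)·d_A = V + 115.9644·d_A = (66.4748,54.2640)
T_B = V + ((C−V)·d_B)·d_B = V + 115.9644·d_B = (48.5008,73.0481)
sweep = 180° − θ = 167.1277°

center=(58.5473,64.6699) T_A=(66.4748,54.2640) T_B=(48.5008,73.0481) sweep=167.1277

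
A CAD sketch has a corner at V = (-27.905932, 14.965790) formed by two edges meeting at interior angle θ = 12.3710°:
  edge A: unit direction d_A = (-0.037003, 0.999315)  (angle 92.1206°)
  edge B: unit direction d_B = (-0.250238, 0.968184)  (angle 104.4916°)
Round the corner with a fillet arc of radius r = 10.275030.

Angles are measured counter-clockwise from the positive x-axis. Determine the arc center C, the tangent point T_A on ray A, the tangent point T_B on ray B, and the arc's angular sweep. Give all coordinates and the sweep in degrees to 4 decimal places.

center=(-41.6821,109.3274) T_A=(-31.4141,109.7076) T_B=(-51.6302,106.7562) sweep=167.6290

bisector direction at 98.3061° = (-0.144462,0.989510)
center distance |VC| = r/sin(θ/2) = 10.275030/sin(6.1855°) = 95.361890
C = V + |VC|·bis = (-41.6821,109.3274)
T_A = V + ((C−V)·d_A)·d_A = V + 94.8067·d_A = (-31.4141,109.7076)
T_B = V + ((C−V)·d_B)·d_B = V + 94.8067·d_B = (-51.6302,106.7562)
sweep = 180° − θ = 167.6290°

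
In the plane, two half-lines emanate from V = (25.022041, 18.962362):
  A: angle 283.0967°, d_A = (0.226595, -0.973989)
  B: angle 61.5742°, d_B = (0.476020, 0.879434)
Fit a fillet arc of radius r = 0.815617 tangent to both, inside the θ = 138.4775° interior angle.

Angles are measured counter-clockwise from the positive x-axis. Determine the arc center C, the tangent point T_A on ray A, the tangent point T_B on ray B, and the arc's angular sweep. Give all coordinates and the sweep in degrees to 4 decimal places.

bisector direction at 352.3355° = (0.991066,-0.133373)
center distance |VC| = r/sin(θ/2) = 0.815617/sin(69.2387°) = 0.872256
C = V + |VC|·bis = (25.8865,18.8460)
T_A = V + ((C−V)·d_A)·d_A = V + 0.3092·d_A = (25.0921,18.6612)
T_B = V + ((C−V)·d_B)·d_B = V + 0.3092·d_B = (25.1692,19.2343)
sweep = 180° − θ = 41.5225°

center=(25.8865,18.8460) T_A=(25.0921,18.6612) T_B=(25.1692,19.2343) sweep=41.5225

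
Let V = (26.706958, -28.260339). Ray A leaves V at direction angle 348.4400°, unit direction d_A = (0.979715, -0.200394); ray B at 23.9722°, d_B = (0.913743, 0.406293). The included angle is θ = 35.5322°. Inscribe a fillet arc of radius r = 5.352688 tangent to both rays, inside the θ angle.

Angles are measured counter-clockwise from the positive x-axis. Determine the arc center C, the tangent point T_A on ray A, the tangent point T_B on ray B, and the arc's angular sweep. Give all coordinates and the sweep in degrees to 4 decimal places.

center=(44.1464,-26.3639) T_A=(43.0737,-31.6080) T_B=(41.9716,-21.4730) sweep=144.4678

bisector direction at 6.2061° = (0.994139,0.108105)
center distance |VC| = r/sin(θ/2) = 5.352688/sin(17.7661°) = 17.542210
C = V + |VC|·bis = (44.1464,-26.3639)
T_A = V + ((C−V)·d_A)·d_A = V + 16.7056·d_A = (43.0737,-31.6080)
T_B = V + ((C−V)·d_B)·d_B = V + 16.7056·d_B = (41.9716,-21.4730)
sweep = 180° − θ = 144.4678°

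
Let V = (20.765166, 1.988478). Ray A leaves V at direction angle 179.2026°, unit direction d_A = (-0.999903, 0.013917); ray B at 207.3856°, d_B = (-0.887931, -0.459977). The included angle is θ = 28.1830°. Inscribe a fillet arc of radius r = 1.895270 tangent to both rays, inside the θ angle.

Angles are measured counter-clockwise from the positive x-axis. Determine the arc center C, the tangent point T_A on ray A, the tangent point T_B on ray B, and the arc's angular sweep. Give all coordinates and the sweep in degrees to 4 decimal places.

center=(13.1894,0.1985) T_A=(13.2158,2.0936) T_B=(14.0612,-1.4844) sweep=151.8170

bisector direction at 193.2941° = (-0.973203,-0.229950)
center distance |VC| = r/sin(θ/2) = 1.895270/sin(14.0915°) = 7.784373
C = V + |VC|·bis = (13.1894,0.1985)
T_A = V + ((C−V)·d_A)·d_A = V + 7.5501·d_A = (13.2158,2.0936)
T_B = V + ((C−V)·d_B)·d_B = V + 7.5501·d_B = (14.0612,-1.4844)
sweep = 180° − θ = 151.8170°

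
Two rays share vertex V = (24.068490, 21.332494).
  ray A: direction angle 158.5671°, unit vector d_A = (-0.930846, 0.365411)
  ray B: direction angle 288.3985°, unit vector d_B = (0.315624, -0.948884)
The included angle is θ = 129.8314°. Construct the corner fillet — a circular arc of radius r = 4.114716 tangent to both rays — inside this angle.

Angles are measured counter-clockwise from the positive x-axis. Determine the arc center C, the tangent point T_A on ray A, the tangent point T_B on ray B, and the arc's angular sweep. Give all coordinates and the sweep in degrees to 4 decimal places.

bisector direction at 223.4828° = (-0.725581,-0.688137)
center distance |VC| = r/sin(θ/2) = 4.114716/sin(64.9157°) = 4.543209
C = V + |VC|·bis = (20.7720,18.2061)
T_A = V + ((C−V)·d_A)·d_A = V + 1.9261·d_A = (22.2756,22.0363)
T_B = V + ((C−V)·d_B)·d_B = V + 1.9261·d_B = (24.6764,19.5048)
sweep = 180° − θ = 50.1686°

center=(20.7720,18.2061) T_A=(22.2756,22.0363) T_B=(24.6764,19.5048) sweep=50.1686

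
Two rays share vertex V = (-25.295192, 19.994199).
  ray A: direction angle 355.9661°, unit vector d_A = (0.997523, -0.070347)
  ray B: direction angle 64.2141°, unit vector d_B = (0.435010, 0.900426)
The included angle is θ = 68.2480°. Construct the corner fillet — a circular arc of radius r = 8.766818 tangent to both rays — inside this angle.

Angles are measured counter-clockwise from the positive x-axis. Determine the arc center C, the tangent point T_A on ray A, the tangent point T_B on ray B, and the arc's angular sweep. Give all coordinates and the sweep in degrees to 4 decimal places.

bisector direction at 30.0901° = (0.865238,0.501361)
center distance |VC| = r/sin(θ/2) = 8.766818/sin(34.1240°) = 15.627522
C = V + |VC|·bis = (-11.7737,27.8292)
T_A = V + ((C−V)·d_A)·d_A = V + 12.9369·d_A = (-12.3904,19.0841)
T_B = V + ((C−V)·d_B)·d_B = V + 12.9369·d_B = (-19.6675,31.6429)
sweep = 180° − θ = 111.7520°

center=(-11.7737,27.8292) T_A=(-12.3904,19.0841) T_B=(-19.6675,31.6429) sweep=111.7520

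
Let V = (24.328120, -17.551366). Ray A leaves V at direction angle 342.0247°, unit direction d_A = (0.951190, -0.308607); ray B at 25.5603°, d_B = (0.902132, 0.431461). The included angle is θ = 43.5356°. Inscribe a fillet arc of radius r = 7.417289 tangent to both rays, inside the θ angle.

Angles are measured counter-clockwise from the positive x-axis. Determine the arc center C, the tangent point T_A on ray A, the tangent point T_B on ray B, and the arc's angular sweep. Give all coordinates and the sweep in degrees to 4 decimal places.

center=(44.2853,-16.2284) T_A=(41.9963,-23.2837) T_B=(41.0850,-9.5371) sweep=136.4644

bisector direction at 3.7925° = (0.997810,0.066143)
center distance |VC| = r/sin(θ/2) = 7.417289/sin(21.7678°) = 20.000997
C = V + |VC|·bis = (44.2853,-16.2284)
T_A = V + ((C−V)·d_A)·d_A = V + 18.5748·d_A = (41.9963,-23.2837)
T_B = V + ((C−V)·d_B)·d_B = V + 18.5748·d_B = (41.0850,-9.5371)
sweep = 180° − θ = 136.4644°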